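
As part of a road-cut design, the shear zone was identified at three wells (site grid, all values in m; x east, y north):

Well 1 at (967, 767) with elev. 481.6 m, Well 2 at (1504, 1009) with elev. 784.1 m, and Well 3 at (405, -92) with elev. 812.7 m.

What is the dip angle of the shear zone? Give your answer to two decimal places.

Let the plane be z = a·x + b·y + c.
Well 2−Well 1: 537a + 242b = 302.5;  Well 3−Well 1: −562a − 859b = 331.1.
Solving gives a = 1.04518, b = −1.06925.
Gradient magnitude |∇z| = √(a² + b²) = √(1.09239 + 1.14330) = 1.49522.
True dip = arctan(1.49522) = 56.23°, dipping toward NW (azimuth ≈ 316°).

56.23°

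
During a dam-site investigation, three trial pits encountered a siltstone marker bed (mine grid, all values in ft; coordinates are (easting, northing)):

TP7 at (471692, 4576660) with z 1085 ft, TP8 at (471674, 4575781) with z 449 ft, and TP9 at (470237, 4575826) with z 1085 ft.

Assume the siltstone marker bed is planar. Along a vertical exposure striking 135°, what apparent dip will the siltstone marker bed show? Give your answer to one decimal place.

39.2°

Let the plane be z = a·E + b·N + c.
TP8−TP7: −18a − 879b = −636;  TP9−TP7: −1455a − 834b = 0.
Solving gives a = −0.41966, b = 0.73214.
Unit vector along 135° is (sin 135°, cos 135°) = (0.7071, -0.7071).
Slope in that direction = a·(0.7071) + b·(-0.7071) = −0.81445.
Apparent dip = arctan|0.81445| = 39.2° (true dip is 40.2°, so apparent ≤ true as expected).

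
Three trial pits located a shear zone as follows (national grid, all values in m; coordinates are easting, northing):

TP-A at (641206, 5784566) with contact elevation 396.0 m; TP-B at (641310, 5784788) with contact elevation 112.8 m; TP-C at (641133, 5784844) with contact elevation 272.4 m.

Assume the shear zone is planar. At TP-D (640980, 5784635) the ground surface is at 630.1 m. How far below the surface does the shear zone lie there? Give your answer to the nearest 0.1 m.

28.5 m

Two edge vectors: TP-A→TP-B = (104, 222, -283.2), TP-A→TP-C = (-73, 278, -123.6).
Normal n = (TP-A→TP-B) × (TP-A→TP-C) = (51290.4, 33528, 45118).
So ∂z/∂easting = −n_x/n_z = −1.136805709 and ∂z/∂northing = −n_y/n_z = −0.743118046.
Intercept c from TP-A: 396 + 728926.64 + 4298615.38 = 5027938.02.
At (640980, 5784635): z_contact = −728669.72 − 4298666.66 + 5027938.02 = 601.64 m.
Depth below ground = 630.1 − 601.64 = 28.5 m.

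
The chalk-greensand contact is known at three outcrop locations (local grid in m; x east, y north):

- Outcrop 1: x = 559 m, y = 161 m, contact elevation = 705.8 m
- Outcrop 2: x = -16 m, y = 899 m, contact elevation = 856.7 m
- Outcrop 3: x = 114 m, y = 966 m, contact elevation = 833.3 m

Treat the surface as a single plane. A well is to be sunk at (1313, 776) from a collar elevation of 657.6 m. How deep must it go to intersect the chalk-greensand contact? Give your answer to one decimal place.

77.1 m

Two edge vectors: Outcrop 1→Outcrop 2 = (-575, 738, 150.9), Outcrop 1→Outcrop 3 = (-445, 805, 127.5).
Normal n = (Outcrop 1→Outcrop 2) × (Outcrop 1→Outcrop 3) = (-27379.5, 6162, -134465).
So ∂z/∂x = −n_x/n_z = −0.203618 and ∂z/∂y = −n_y/n_z = 0.045826.
Intercept c from Outcrop 1: 705.8 + 113.82 − 7.38 = 812.24.
At (1313, 776): z_contact = −267.35 + 35.56 + 812.24 = 580.46 m.
Depth below ground = 657.6 − 580.46 = 77.1 m.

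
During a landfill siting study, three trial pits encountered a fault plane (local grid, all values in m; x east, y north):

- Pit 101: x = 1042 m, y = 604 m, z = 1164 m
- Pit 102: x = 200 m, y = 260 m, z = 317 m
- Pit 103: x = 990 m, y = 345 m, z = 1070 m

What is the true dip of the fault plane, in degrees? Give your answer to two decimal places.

43.55°

Two edge vectors: Pit 101→Pit 102 = (-842, -344, -847), Pit 101→Pit 103 = (-52, -259, -94).
Normal n = (Pit 101→Pit 102) × (Pit 101→Pit 103) = (-187037, -35104, 200190).
So ∂z/∂x = −n_x/n_z = 0.93430 and ∂z/∂y = −n_y/n_z = 0.17535.
Gradient magnitude |∇z| = √(a² + b²) = √(0.87291 + 0.03075) = 0.95061.
True dip = arctan(0.95061) = 43.55°, dipping toward W (azimuth ≈ 259°).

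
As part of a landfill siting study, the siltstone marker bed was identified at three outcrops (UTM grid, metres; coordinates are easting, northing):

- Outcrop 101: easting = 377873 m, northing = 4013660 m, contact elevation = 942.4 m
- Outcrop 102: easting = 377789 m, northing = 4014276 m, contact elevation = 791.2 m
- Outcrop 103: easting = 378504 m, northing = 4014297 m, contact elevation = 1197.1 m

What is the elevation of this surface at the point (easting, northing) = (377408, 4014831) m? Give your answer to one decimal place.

480.1 m

Let the plane be z = a·easting + b·northing + c.
Outcrop 102−Outcrop 101: −84a + 616b = −151.2;  Outcrop 103−Outcrop 101: 631a + 637b = 254.7.
Solving gives a = 0.572608118, b = −0.167371620.
Then c = 942.4 − a·377873 − b·4013660 = 456342.03.
At (377408, 4014831): z = 216106.9 − 671968.8 + 456342.03 = 480.1 m.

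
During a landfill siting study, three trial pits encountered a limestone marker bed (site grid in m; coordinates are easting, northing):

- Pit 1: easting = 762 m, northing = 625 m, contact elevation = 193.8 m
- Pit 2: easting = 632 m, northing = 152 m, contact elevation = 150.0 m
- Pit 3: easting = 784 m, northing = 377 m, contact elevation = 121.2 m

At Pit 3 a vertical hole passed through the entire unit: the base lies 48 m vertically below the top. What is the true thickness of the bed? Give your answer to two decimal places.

41.12 m

Let the plane be z = a·easting + b·northing + c.
Pit 2−Pit 1: −130a − 473b = −43.8;  Pit 3−Pit 1: 22a − 248b = −72.6.
Solving gives a = −0.55052, b = 0.24391.
|∇z| = √(a²+b²) = 0.60213, so dip δ = arctan(0.60213) = 31.05°.
True thickness = vertical thickness × cos δ = 48 × cos 31.05° = 41.12 m.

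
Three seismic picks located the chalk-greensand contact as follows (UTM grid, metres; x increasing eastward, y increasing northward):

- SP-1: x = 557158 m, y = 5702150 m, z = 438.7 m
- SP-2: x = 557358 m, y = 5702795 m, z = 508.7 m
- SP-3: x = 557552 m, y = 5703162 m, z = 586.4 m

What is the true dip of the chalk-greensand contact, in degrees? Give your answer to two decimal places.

25.35°

Let the plane be z = a·x + b·y + c.
SP-2−SP-1: 200a + 645b = 70;  SP-3−SP-1: 394a + 1012b = 147.7.
Solving gives a = 0.47219, b = −0.03789.
Gradient magnitude |∇z| = √(a² + b²) = √(0.22297 + 0.00144) = 0.47371.
True dip = arctan(0.47371) = 25.35°, dipping toward W (azimuth ≈ 275°).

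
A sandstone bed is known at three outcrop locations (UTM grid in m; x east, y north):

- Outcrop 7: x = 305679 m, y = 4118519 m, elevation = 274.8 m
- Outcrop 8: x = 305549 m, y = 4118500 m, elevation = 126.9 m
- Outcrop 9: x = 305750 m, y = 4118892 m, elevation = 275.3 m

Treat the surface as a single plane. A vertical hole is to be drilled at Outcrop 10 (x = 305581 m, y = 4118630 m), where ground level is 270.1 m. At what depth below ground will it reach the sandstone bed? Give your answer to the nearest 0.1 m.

Let the plane be z = a·x + b·y + c.
Outcrop 8−Outcrop 7: −130a − 19b = −147.9;  Outcrop 9−Outcrop 7: 71a + 373b = 0.5.
Solving gives a = 1.170047305, b = −0.221376297.
Then c = 274.8 − a·305679 − b·4118519 = 554358.39.
At (305581, 4118630): z_contact = 357544.23 − 911767.06 + 554358.39 = 135.56 m.
Depth below ground = 270.1 − 135.56 = 134.5 m.

134.5 m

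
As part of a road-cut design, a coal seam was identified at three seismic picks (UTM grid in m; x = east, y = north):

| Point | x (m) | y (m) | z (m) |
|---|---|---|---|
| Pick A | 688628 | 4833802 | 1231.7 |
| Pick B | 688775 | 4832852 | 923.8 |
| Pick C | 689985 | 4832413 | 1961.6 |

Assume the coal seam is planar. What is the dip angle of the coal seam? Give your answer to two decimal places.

48.77°

Two edge vectors: Pick A→Pick B = (147, -950, -307.9), Pick A→Pick C = (1357, -1389, 729.9).
Normal n = (Pick A→Pick B) × (Pick A→Pick C) = (-1121078.1, -525115.6, 1084967).
So ∂z/∂x = −n_x/n_z = 1.03328 and ∂z/∂y = −n_y/n_z = 0.48399.
Gradient magnitude |∇z| = √(a² + b²) = √(1.06767 + 0.23425) = 1.14102.
True dip = arctan(1.14102) = 48.77°, dipping toward WSW (azimuth ≈ 245°).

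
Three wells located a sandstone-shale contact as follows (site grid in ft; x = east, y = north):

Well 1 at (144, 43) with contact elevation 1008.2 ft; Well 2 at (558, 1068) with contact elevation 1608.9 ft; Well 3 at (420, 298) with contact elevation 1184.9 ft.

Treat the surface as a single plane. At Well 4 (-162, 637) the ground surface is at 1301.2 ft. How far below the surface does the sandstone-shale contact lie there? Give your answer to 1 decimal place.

Two edge vectors: Well 1→Well 2 = (414, 1025, 600.7), Well 1→Well 3 = (276, 255, 176.7).
Normal n = (Well 1→Well 2) × (Well 1→Well 3) = (27939, 92639.4, -177330).
So ∂z/∂x = −n_x/n_z = 0.157554 and ∂z/∂y = −n_y/n_z = 0.522412.
Intercept c from Well 1: 1008.2 − 22.69 − 22.46 = 963.05.
At (-162, 637): z_contact = −25.52 + 332.78 + 963.05 = 1270.30 ft.
Depth below ground = 1301.2 − 1270.30 = 30.9 ft.

30.9 ft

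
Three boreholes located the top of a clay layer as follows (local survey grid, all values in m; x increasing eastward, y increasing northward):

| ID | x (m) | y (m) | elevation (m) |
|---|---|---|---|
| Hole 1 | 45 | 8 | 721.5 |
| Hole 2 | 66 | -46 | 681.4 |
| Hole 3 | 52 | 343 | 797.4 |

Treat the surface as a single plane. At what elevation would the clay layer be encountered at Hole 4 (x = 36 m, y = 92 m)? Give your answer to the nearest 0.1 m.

754.1 m

Two edge vectors: Hole 1→Hole 2 = (21, -54, -40.1), Hole 1→Hole 3 = (7, 335, 75.9).
Normal n = (Hole 1→Hole 2) × (Hole 1→Hole 3) = (9334.9, -1874.6, 7413).
So ∂z/∂x = −n_x/n_z = −1.25926 and ∂z/∂y = −n_y/n_z = 0.25288.
Intercept c from Hole 1: 721.5 + 56.67 − 2.02 = 776.14.
At (36, 92): z = −45.3 + 23.3 + 776.14 = 754.1 m.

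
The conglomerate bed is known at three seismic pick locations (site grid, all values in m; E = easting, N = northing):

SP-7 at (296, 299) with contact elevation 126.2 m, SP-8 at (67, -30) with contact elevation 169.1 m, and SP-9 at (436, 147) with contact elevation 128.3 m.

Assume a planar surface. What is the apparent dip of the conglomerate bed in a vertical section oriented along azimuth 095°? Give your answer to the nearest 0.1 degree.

Let the plane be z = a·E + b·N + c.
SP-8−SP-7: −229a − 329b = 42.9;  SP-9−SP-7: 140a − 152b = 2.1.
Solving gives a = −0.07209, b = −0.08022.
Unit vector along 095° is (sin 95°, cos 95°) = (0.9962, -0.0872).
Slope in that direction = a·(0.9962) + b·(-0.0872) = −0.06483.
Apparent dip = arctan|0.06483| = 3.7° (true dip is 6.2°, so apparent ≤ true as expected).

3.7°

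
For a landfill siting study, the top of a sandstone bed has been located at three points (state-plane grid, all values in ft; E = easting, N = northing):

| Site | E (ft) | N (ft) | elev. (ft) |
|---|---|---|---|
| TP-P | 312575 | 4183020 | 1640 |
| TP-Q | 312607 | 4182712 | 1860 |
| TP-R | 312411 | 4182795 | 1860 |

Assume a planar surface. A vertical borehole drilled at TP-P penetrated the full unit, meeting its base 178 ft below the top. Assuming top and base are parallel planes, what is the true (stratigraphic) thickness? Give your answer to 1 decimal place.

Let the plane be z = a·E + b·N + c.
TP-Q−TP-P: 32a − 308b = 220;  TP-R−TP-P: −164a − 225b = 220.
Solving gives a = −0.31640, b = −0.74716.
|∇z| = √(a²+b²) = 0.81139, so dip δ = arctan(0.81139) = 39.06°.
True thickness = vertical thickness × cos δ = 178 × cos 39.06° = 138.2 ft.

138.2 ft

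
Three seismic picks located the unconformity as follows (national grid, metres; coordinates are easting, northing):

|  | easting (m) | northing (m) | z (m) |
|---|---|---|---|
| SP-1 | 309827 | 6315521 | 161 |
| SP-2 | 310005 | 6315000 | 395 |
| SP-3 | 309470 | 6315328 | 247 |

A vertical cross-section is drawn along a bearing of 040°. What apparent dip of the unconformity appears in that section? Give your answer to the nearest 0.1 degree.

Two edge vectors: SP-1→SP-2 = (178, -521, 234), SP-1→SP-3 = (-357, -193, 86).
Normal n = (SP-1→SP-2) × (SP-1→SP-3) = (356, -98846, -220351).
So ∂z/∂easting = −n_x/n_z = 0.00162 and ∂z/∂northing = −n_y/n_z = −0.44858.
Unit vector along 040° is (sin 40°, cos 40°) = (0.6428, 0.7660).
Slope in that direction = a·(0.6428) + b·(0.7660) = −0.34260.
Apparent dip = arctan|0.34260| = 18.9° (true dip is 24.2°, so apparent ≤ true as expected).

18.9°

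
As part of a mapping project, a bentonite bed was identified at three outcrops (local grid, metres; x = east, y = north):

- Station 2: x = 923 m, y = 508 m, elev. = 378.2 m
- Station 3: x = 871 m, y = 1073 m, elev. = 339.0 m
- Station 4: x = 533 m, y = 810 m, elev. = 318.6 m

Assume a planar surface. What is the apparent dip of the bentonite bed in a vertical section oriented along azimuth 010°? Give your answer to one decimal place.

2.3°

Let the plane be z = a·x + b·y + c.
Station 3−Station 2: −52a + 565b = −39.2;  Station 4−Station 2: −390a + 302b = −59.6.
Solving gives a = 0.10670, b = −0.05956.
Unit vector along 010° is (sin 10°, cos 10°) = (0.1736, 0.9848).
Slope in that direction = a·(0.1736) + b·(0.9848) = −0.04013.
Apparent dip = arctan|0.04013| = 2.3° (true dip is 7.0°, so apparent ≤ true as expected).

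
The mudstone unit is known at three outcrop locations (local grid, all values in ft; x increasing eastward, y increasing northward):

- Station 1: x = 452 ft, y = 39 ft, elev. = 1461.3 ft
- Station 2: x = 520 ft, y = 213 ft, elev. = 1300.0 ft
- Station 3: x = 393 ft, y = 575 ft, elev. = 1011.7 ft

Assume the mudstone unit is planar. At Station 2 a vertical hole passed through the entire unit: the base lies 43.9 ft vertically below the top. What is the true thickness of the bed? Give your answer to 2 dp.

Two edge vectors: Station 1→Station 2 = (68, 174, -161.3), Station 1→Station 3 = (-59, 536, -449.6).
Normal n = (Station 1→Station 2) × (Station 1→Station 3) = (8226.4, 40089.5, 46714).
So ∂z/∂x = −n_x/n_z = −0.17610 and ∂z/∂y = −n_y/n_z = −0.85819.
|∇z| = √(a²+b²) = 0.87607, so dip δ = arctan(0.87607) = 41.22°.
True thickness = vertical thickness × cos δ = 43.9 × cos 41.22° = 33.02 ft.

33.02 ft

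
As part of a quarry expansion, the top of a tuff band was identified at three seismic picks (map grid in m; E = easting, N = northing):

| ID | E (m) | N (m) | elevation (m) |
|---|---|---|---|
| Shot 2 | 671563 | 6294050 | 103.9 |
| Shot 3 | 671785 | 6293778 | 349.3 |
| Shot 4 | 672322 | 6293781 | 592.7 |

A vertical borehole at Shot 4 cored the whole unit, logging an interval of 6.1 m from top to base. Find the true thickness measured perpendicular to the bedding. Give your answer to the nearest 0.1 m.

Two edge vectors: Shot 2→Shot 3 = (222, -272, 245.4), Shot 2→Shot 4 = (759, -269, 488.8).
Normal n = (Shot 2→Shot 3) × (Shot 2→Shot 4) = (-66941, 77745, 146730).
So ∂z/∂E = −n_x/n_z = 0.45622 and ∂z/∂N = −n_y/n_z = −0.52985.
|∇z| = √(a²+b²) = 0.69920, so dip δ = arctan(0.69920) = 34.96°.
True thickness = vertical thickness × cos δ = 6.1 × cos 34.96° = 5.0 m.

5.0 m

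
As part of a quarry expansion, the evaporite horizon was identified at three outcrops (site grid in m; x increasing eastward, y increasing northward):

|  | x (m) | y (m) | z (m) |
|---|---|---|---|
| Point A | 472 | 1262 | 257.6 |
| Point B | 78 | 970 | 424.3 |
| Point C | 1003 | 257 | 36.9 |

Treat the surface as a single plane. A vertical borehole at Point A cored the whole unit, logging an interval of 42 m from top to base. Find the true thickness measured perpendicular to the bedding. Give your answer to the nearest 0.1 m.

Let the plane be z = a·x + b·y + c.
Point B−Point A: −394a − 292b = 166.7;  Point C−Point A: 531a − 1005b = −220.7.
Solving gives a = −0.42100, b = −0.00283.
|∇z| = √(a²+b²) = 0.42101, so dip δ = arctan(0.42101) = 22.83°.
True thickness = vertical thickness × cos δ = 42 × cos 22.83° = 38.7 m.

38.7 m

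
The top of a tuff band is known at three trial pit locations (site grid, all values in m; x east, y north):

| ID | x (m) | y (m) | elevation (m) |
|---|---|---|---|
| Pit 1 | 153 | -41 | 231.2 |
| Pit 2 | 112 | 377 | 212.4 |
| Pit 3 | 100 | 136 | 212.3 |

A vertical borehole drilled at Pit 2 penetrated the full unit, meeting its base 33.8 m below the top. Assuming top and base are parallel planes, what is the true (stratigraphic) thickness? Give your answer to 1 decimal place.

Let the plane be z = a·x + b·y + c.
Pit 2−Pit 1: −41a + 418b = −18.8;  Pit 3−Pit 1: −53a + 177b = −18.9.
Solving gives a = 0.30695, b = −0.01487.
|∇z| = √(a²+b²) = 0.30731, so dip δ = arctan(0.30731) = 17.08°.
True thickness = vertical thickness × cos δ = 33.8 × cos 17.08° = 32.3 m.

32.3 m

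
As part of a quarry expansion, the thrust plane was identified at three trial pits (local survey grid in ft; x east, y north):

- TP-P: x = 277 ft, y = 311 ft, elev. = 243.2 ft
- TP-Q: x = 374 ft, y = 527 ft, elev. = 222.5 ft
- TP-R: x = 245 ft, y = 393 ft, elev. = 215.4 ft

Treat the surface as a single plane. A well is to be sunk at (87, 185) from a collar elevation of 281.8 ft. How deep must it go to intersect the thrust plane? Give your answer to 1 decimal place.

65.2 ft

Two edge vectors: TP-P→TP-Q = (97, 216, -20.7), TP-P→TP-R = (-32, 82, -27.8).
Normal n = (TP-P→TP-Q) × (TP-P→TP-R) = (-4307.4, 3359, 14866).
So ∂z/∂x = −n_x/n_z = 0.28975 and ∂z/∂y = −n_y/n_z = −0.22595.
Intercept c from TP-P: 243.2 − 80.26 + 70.27 = 233.21.
At (87, 185): z_contact = 25.21 − 41.80 + 233.21 = 216.62 ft.
Depth below ground = 281.8 − 216.62 = 65.2 ft.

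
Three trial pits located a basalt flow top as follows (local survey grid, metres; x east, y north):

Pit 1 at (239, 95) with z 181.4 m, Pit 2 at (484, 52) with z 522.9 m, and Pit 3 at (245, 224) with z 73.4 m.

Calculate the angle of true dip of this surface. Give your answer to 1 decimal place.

Let the plane be z = a·x + b·y + c.
Pit 2−Pit 1: 245a − 43b = 341.5;  Pit 3−Pit 1: 6a + 129b = −108.
Solving gives a = 1.23684, b = −0.89474.
Gradient magnitude |∇z| = √(a² + b²) = √(1.52978 + 0.80055) = 1.52654.
True dip = arctan(1.52654) = 56.8°, dipping toward NW (azimuth ≈ 306°).

56.8°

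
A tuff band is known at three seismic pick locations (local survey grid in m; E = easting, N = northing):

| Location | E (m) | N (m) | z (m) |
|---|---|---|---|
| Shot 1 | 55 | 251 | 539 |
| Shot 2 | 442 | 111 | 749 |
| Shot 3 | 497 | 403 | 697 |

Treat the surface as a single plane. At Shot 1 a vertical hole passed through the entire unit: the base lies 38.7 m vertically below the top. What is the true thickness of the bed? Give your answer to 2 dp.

34.35 m

Let the plane be z = a·E + b·N + c.
Shot 2−Shot 1: 387a − 140b = 210;  Shot 3−Shot 1: 442a + 152b = 158.
Solving gives a = 0.44771, b = −0.26241.
|∇z| = √(a²+b²) = 0.51894, so dip δ = arctan(0.51894) = 27.43°.
True thickness = vertical thickness × cos δ = 38.7 × cos 27.43° = 34.35 m.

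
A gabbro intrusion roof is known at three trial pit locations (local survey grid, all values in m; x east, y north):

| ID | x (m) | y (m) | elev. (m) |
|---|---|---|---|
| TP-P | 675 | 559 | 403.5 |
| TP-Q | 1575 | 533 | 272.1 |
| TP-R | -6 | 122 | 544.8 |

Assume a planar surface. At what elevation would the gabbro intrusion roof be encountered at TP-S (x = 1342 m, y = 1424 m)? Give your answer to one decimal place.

Two edge vectors: TP-P→TP-Q = (900, -26, -131.4), TP-P→TP-R = (-681, -437, 141.3).
Normal n = (TP-P→TP-Q) × (TP-P→TP-R) = (-61095.6, -37686.6, -411006).
So ∂z/∂x = −n_x/n_z = −0.148649 and ∂z/∂y = −n_y/n_z = −0.091694.
Intercept c from TP-P: 403.5 + 100.34 + 51.26 = 555.09.
At (1342, 1424): z = −199.5 − 130.6 + 555.09 = 225.0 m.

225.0 m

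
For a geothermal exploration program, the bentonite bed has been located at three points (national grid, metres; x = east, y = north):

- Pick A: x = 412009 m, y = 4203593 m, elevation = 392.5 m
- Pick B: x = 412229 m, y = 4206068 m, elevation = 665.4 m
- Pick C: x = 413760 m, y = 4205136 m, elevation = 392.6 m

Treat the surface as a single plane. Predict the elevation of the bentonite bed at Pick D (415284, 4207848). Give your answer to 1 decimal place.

556.5 m

Two edge vectors: Pick A→Pick B = (220, 2475, 272.9), Pick A→Pick C = (1751, 1543, 0.1).
Normal n = (Pick A→Pick B) × (Pick A→Pick C) = (-420837.2, 477825.9, -3994265).
So ∂z/∂x = −n_x/n_z = −0.105360360 and ∂z/∂y = −n_y/n_z = 0.119627992.
Intercept c from Pick A: 392.5 + 43409.42 − 502867.39 = −459065.47.
At (415284, 4207848): z = −43754.5 + 503376.4 − 459065.47 = 556.5 m.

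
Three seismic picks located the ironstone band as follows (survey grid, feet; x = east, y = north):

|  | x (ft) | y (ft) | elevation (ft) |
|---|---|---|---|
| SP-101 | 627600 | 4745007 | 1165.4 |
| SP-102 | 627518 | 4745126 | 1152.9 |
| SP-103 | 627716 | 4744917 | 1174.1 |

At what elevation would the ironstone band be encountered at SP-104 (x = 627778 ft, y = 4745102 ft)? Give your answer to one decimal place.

1152.0 ft

Two edge vectors: SP-101→SP-102 = (-82, 119, -12.5), SP-101→SP-103 = (116, -90, 8.7).
Normal n = (SP-101→SP-102) × (SP-101→SP-103) = (-89.7, -736.6, -6424).
So ∂z/∂x = −n_x/n_z = −0.013963263 and ∂z/∂y = −n_y/n_z = −0.114663761.
Intercept c from SP-101: 1165.4 + 8763.34 + 544080.35 = 554009.09.
At (627778, 4745102): z = −8765.8 − 544091.2 + 554009.09 = 1152.0 ft.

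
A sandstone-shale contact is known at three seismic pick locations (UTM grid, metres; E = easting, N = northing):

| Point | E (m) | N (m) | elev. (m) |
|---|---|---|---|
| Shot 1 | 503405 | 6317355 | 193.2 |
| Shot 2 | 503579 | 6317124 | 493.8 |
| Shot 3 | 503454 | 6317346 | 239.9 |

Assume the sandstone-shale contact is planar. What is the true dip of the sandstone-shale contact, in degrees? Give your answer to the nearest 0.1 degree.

46.9°

Two edge vectors: Shot 1→Shot 2 = (174, -231, 300.6), Shot 1→Shot 3 = (49, -9, 46.7).
Normal n = (Shot 1→Shot 2) × (Shot 1→Shot 3) = (-8082.3, 6603.6, 9753).
So ∂z/∂E = −n_x/n_z = 0.82870 and ∂z/∂N = −n_y/n_z = −0.67708.
Gradient magnitude |∇z| = √(a² + b²) = √(0.68674 + 0.45844) = 1.07013.
True dip = arctan(1.07013) = 46.9°, dipping toward NW (azimuth ≈ 309°).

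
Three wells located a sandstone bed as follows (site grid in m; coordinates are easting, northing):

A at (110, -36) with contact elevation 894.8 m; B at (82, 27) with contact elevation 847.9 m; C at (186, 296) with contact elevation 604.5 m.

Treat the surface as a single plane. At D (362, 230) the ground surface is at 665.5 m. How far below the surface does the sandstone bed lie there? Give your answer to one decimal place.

40.2 m

Let the plane be z = a·easting + b·northing + c.
B−A: −28a + 63b = −46.9;  C−A: 76a + 332b = −290.3.
Solving gives a = −0.19299, b = −0.83022.
Then c = 894.8 − a·110 − b·-36 = 886.14.
At (362, 230): z_contact = −69.86 − 190.95 + 886.14 = 625.33 m.
Depth below ground = 665.5 − 625.33 = 40.2 m.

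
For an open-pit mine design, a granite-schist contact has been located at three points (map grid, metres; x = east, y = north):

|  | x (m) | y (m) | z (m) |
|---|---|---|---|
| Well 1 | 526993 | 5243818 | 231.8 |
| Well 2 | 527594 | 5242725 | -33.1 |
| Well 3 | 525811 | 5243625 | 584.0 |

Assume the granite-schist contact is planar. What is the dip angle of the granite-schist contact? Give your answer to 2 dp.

17.64°

Two edge vectors: Well 1→Well 2 = (601, -1093, -264.9), Well 1→Well 3 = (-1182, -193, 352.2).
Normal n = (Well 1→Well 2) × (Well 1→Well 3) = (-436080.3, 101439.6, -1407919).
So ∂z/∂x = −n_x/n_z = −0.30973 and ∂z/∂y = −n_y/n_z = 0.07205.
Gradient magnitude |∇z| = √(a² + b²) = √(0.09594 + 0.00519) = 0.31800.
True dip = arctan(0.31800) = 17.64°, dipping toward ESE (azimuth ≈ 103°).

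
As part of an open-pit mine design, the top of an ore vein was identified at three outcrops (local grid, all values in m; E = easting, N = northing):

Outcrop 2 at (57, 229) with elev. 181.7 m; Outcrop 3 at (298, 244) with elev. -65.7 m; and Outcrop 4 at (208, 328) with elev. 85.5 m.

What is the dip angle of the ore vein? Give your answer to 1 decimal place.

Let the plane be z = a·E + b·N + c.
Outcrop 3−Outcrop 2: 241a + 15b = −247.4;  Outcrop 4−Outcrop 2: 151a + 99b = −96.2.
Solving gives a = −1.06741, b = 0.65635.
Gradient magnitude |∇z| = √(a² + b²) = √(1.13936 + 0.43079) = 1.25306.
True dip = arctan(1.25306) = 51.4°, dipping toward ESE (azimuth ≈ 122°).

51.4°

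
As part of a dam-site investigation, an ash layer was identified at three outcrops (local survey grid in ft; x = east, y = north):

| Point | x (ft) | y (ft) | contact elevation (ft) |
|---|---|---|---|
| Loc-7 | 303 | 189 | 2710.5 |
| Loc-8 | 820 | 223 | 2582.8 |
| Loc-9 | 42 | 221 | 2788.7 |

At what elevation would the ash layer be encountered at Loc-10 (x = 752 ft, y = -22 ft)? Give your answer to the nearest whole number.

2532 ft

Let the plane be z = a·x + b·y + c.
Loc-8−Loc-7: 517a + 34b = −127.7;  Loc-9−Loc-7: −261a + 32b = 78.2.
Solving gives a = −0.26537, b = 0.27932.
Then c = 2710.5 − a·303 − b·189 = 2738.12.
At (752, -22): z = −199.6 − 6.1 + 2738.12 = 2532.4 ft.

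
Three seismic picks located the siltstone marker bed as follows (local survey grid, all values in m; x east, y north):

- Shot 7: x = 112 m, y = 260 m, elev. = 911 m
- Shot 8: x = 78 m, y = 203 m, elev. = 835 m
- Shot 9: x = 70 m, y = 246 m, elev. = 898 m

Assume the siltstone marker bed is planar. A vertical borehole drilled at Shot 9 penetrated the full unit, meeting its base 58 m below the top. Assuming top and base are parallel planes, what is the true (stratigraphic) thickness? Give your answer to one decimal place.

33.0 m

Let the plane be z = a·x + b·y + c.
Shot 8−Shot 7: −34a − 57b = −76;  Shot 9−Shot 7: −42a − 14b = −13.
Solving gives a = −0.16840, b = 1.43379.
|∇z| = √(a²+b²) = 1.44364, so dip δ = arctan(1.44364) = 55.29°.
True thickness = vertical thickness × cos δ = 58 × cos 55.29° = 33.0 m.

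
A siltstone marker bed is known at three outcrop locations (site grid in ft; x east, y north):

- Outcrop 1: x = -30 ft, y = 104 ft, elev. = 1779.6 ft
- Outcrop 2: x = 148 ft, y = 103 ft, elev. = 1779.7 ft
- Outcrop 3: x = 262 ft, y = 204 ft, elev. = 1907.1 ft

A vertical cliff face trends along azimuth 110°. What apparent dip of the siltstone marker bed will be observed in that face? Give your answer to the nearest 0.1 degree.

22.8°

Let the plane be z = a·x + b·y + c.
Outcrop 2−Outcrop 1: 178a − 1b = 0.1;  Outcrop 3−Outcrop 1: 292a + 100b = 127.5.
Solving gives a = 0.00760, b = 1.25281.
Unit vector along 110° is (sin 110°, cos 110°) = (0.9397, -0.3420).
Slope in that direction = a·(0.9397) + b·(-0.3420) = −0.42134.
Apparent dip = arctan|0.42134| = 22.8° (true dip is 51.4°, so apparent ≤ true as expected).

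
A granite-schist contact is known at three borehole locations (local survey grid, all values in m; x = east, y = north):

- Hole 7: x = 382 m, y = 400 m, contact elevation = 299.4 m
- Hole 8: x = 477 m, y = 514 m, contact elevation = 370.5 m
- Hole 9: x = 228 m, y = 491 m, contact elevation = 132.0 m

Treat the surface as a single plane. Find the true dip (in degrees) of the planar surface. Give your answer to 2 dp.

Let the plane be z = a·x + b·y + c.
Hole 8−Hole 7: 95a + 114b = 71.1;  Hole 9−Hole 7: −154a + 91b = −167.4.
Solving gives a = 0.97529, b = −0.18906.
Gradient magnitude |∇z| = √(a² + b²) = √(0.95120 + 0.03574) = 0.99345.
True dip = arctan(0.99345) = 44.81°, dipping toward W (azimuth ≈ 281°).

44.81°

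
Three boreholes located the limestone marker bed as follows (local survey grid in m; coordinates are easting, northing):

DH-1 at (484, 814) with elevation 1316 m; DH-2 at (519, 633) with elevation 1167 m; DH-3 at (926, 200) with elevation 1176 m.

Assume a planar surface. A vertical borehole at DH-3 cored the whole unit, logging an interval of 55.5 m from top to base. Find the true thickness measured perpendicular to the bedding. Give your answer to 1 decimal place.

Two edge vectors: DH-1→DH-2 = (35, -181, -149), DH-1→DH-3 = (442, -614, -140).
Normal n = (DH-1→DH-2) × (DH-1→DH-3) = (-66146, -60958, 58512).
So ∂z/∂easting = −n_x/n_z = 1.13047 and ∂z/∂northing = −n_y/n_z = 1.04180.
|∇z| = √(a²+b²) = 1.53731, so dip δ = arctan(1.53731) = 56.96°.
True thickness = vertical thickness × cos δ = 55.5 × cos 56.96° = 30.3 m.

30.3 m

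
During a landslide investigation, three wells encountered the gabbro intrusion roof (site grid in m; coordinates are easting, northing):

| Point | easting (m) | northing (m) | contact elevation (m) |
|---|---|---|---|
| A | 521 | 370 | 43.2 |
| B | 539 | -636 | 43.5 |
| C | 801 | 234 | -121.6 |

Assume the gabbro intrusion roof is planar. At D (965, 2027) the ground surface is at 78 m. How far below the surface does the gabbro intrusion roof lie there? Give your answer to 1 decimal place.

Let the plane be z = a·easting + b·northing + c.
B−A: 18a − 1006b = 0.3;  C−A: 280a − 136b = −164.8.
Solving gives a = −0.593877, b = −0.010924.
Then c = 43.2 − a·521 − b·370 = 356.65.
At (965, 2027): z_contact = −573.09 − 22.14 + 356.65 = -238.58 m.
Depth below ground = 78 − (-238.58) = 316.6 m.

316.6 m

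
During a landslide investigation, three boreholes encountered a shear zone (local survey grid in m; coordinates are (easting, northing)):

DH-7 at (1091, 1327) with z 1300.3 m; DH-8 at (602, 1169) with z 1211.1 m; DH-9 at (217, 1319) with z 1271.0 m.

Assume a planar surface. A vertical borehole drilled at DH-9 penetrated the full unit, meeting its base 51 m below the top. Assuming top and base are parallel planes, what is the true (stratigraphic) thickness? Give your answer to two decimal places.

46.06 m

Two edge vectors: DH-7→DH-8 = (-489, -158, -89.2), DH-7→DH-9 = (-874, -8, -29.3).
Normal n = (DH-7→DH-8) × (DH-7→DH-9) = (3915.8, 63633.1, -134180).
So ∂z/∂E = −n_x/n_z = 0.02918 and ∂z/∂N = −n_y/n_z = 0.47424.
|∇z| = √(a²+b²) = 0.47513, so dip δ = arctan(0.47513) = 25.41°.
True thickness = vertical thickness × cos δ = 51 × cos 25.41° = 46.06 m.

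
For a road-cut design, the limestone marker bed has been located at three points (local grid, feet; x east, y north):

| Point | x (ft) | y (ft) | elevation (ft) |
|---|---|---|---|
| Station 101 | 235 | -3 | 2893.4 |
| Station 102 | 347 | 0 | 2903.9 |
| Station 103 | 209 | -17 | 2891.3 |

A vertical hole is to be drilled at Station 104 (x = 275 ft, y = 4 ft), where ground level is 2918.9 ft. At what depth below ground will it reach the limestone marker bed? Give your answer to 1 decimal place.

21.9 ft

Two edge vectors: Station 101→Station 102 = (112, 3, 10.5), Station 101→Station 103 = (-26, -14, -2.1).
Normal n = (Station 101→Station 102) × (Station 101→Station 103) = (140.7, -37.8, -1490).
So ∂z/∂x = −n_x/n_z = 0.09443 and ∂z/∂y = −n_y/n_z = −0.02537.
Intercept c from Station 101: 2893.4 − 22.19 − 0.08 = 2871.13.
At (275, 4): z_contact = 25.97 − 0.10 + 2871.13 = 2897.00 ft.
Depth below ground = 2918.9 − 2897.00 = 21.9 ft.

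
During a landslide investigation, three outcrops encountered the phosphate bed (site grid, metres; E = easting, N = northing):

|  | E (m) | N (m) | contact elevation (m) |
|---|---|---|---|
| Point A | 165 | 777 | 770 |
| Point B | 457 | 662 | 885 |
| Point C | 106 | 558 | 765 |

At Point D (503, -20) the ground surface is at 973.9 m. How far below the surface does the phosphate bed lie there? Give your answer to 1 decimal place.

Two edge vectors: Point A→Point B = (292, -115, 115), Point A→Point C = (-59, -219, -5).
Normal n = (Point A→Point B) × (Point A→Point C) = (25760, -5325, -70733).
So ∂z/∂E = −n_x/n_z = 0.36419 and ∂z/∂N = −n_y/n_z = −0.07528.
Intercept c from Point A: 770 − 60.09 + 58.49 = 768.40.
At (503, -20): z_contact = 183.19 + 1.51 + 768.40 = 953.10 m.
Depth below ground = 973.9 − 953.10 = 20.8 m.

20.8 m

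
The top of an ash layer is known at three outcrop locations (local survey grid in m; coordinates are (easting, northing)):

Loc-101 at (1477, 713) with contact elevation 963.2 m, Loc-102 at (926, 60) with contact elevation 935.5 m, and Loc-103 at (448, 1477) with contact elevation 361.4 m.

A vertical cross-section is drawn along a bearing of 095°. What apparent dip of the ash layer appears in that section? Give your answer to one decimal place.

Two edge vectors: Loc-101→Loc-102 = (-551, -653, -27.7), Loc-101→Loc-103 = (-1029, 764, -601.8).
Normal n = (Loc-101→Loc-102) × (Loc-101→Loc-103) = (414138.2, -303088.5, -1092901).
So ∂z/∂E = −n_x/n_z = 0.37893 and ∂z/∂N = −n_y/n_z = −0.27732.
Unit vector along 095° is (sin 95°, cos 95°) = (0.9962, -0.0872).
Slope in that direction = a·(0.9962) + b·(-0.0872) = 0.40166.
Apparent dip = arctan|0.40166| = 21.9° (true dip is 25.2°, so apparent ≤ true as expected).

21.9°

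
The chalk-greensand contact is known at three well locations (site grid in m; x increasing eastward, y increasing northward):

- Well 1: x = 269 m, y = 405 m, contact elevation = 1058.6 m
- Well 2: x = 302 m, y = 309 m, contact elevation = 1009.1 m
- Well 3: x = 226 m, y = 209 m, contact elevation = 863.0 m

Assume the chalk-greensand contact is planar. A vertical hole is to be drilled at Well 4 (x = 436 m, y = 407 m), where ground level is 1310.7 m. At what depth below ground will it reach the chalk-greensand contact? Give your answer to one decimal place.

107.4 m

Let the plane be z = a·x + b·y + c.
Well 2−Well 1: 33a − 96b = −49.5;  Well 3−Well 1: −43a − 196b = −195.6.
Solving gives a = 0.85651, b = 0.81005.
Then c = 1058.6 − a·269 − b·405 = 500.13.
At (436, 407): z_contact = 373.44 + 329.69 + 500.13 = 1203.26 m.
Depth below ground = 1310.7 − 1203.26 = 107.4 m.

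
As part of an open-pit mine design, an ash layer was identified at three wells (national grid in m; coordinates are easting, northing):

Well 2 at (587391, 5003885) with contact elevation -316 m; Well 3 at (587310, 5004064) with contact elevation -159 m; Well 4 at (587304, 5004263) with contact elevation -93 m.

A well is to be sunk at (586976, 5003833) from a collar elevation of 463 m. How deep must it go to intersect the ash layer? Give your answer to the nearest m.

258 m

Two edge vectors: Well 2→Well 3 = (-81, 179, 157), Well 2→Well 4 = (-87, 378, 223).
Normal n = (Well 2→Well 3) × (Well 2→Well 4) = (-19429, 4404, -15045).
So ∂z/∂easting = −n_x/n_z = −1.29139249 and ∂z/∂northing = −n_y/n_z = 0.29272183.
Intercept c from Well 2: -316 + 758552.33 − 1464746.40 = −706510.07.
At (586976, 5003833): z_contact = −758016.4 + 1464731.2 − 706510.07 = 204.7 m.
Depth below ground = 463 − 204.7 = 258 m.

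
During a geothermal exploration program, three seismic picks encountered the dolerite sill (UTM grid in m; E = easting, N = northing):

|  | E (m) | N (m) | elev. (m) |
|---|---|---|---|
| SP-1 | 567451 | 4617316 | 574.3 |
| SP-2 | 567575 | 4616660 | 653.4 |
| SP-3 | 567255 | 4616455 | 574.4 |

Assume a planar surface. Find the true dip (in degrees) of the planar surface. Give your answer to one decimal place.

Two edge vectors: SP-1→SP-2 = (124, -656, 79.1), SP-1→SP-3 = (-196, -861, 0.1).
Normal n = (SP-1→SP-2) × (SP-1→SP-3) = (68039.5, -15516, -235340).
So ∂z/∂E = −n_x/n_z = 0.28911 and ∂z/∂N = −n_y/n_z = −0.06593.
Gradient magnitude |∇z| = √(a² + b²) = √(0.08359 + 0.00435) = 0.29653.
True dip = arctan(0.29653) = 16.5°, dipping toward WNW (azimuth ≈ 283°).

16.5°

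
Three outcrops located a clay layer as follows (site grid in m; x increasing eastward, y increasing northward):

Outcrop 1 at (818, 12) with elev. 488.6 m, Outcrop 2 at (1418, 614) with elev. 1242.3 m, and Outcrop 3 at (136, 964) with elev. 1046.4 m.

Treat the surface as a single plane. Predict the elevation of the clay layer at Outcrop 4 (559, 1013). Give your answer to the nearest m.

1253 m

Let the plane be z = a·x + b·y + c.
Outcrop 2−Outcrop 1: 600a + 602b = 753.7;  Outcrop 3−Outcrop 1: −682a + 952b = 557.8.
Solving gives a = 0.38882, b = 0.86447.
Then c = 488.6 − a·818 − b·12 = 160.17.
At (559, 1013): z = 217.3 + 875.7 + 160.17 = 1253.2 m.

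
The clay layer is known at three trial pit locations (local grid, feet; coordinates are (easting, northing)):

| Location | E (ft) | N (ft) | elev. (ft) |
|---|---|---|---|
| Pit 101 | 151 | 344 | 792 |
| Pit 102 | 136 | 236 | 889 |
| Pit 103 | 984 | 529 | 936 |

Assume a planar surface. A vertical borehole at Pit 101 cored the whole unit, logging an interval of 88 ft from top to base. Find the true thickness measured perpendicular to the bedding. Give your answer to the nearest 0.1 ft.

Let the plane be z = a·E + b·N + c.
Pit 102−Pit 101: −15a − 108b = 97;  Pit 103−Pit 101: 833a + 185b = 144.
Solving gives a = 0.38419, b = −0.95151.
|∇z| = √(a²+b²) = 1.02614, so dip δ = arctan(1.02614) = 45.74°.
True thickness = vertical thickness × cos δ = 88 × cos 45.74° = 61.4 ft.

61.4 ft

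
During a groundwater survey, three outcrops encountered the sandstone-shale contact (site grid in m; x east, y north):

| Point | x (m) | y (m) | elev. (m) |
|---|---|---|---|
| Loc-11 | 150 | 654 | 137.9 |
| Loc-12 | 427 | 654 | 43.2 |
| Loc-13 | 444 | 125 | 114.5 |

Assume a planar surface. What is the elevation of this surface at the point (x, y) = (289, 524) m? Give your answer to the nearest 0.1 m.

109.3 m

Two edge vectors: Loc-11→Loc-12 = (277, 0, -94.7), Loc-11→Loc-13 = (294, -529, -23.4).
Normal n = (Loc-11→Loc-12) × (Loc-11→Loc-13) = (-50096.3, -21360, -146533).
So ∂z/∂x = −n_x/n_z = −0.34188 and ∂z/∂y = −n_y/n_z = −0.14577.
Intercept c from Loc-11: 137.9 + 51.28 + 95.33 = 284.51.
At (289, 524): z = −98.8 − 76.4 + 284.51 = 109.3 m.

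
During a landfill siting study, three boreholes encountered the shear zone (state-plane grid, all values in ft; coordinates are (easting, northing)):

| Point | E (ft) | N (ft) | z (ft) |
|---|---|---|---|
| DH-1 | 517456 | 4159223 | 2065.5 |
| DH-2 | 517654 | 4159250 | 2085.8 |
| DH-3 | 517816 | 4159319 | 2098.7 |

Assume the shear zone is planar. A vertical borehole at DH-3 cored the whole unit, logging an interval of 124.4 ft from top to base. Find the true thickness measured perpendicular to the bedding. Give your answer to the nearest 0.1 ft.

123.2 ft

Two edge vectors: DH-1→DH-2 = (198, 27, 20.3), DH-1→DH-3 = (360, 96, 33.2).
Normal n = (DH-1→DH-2) × (DH-1→DH-3) = (-1052.4, 734.4, 9288).
So ∂z/∂E = −n_x/n_z = 0.11331 and ∂z/∂N = −n_y/n_z = −0.07907.
|∇z| = √(a²+b²) = 0.13817, so dip δ = arctan(0.13817) = 7.87°.
True thickness = vertical thickness × cos δ = 124.4 × cos 7.87° = 123.2 ft.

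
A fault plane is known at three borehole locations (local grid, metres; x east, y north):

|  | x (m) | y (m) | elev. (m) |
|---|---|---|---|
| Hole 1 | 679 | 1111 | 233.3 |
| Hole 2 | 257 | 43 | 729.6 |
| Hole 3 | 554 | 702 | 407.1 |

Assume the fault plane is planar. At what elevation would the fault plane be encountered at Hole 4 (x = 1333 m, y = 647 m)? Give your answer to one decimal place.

Two edge vectors: Hole 1→Hole 2 = (-422, -1068, 496.3), Hole 1→Hole 3 = (-125, -409, 173.8).
Normal n = (Hole 1→Hole 2) × (Hole 1→Hole 3) = (17368.3, 11306.1, 39098).
So ∂z/∂x = −n_x/n_z = −0.444225 and ∂z/∂y = −n_y/n_z = −0.289173.
Intercept c from Hole 1: 233.3 + 301.63 + 321.27 = 856.20.
At (1333, 647): z = −592.2 − 187.1 + 856.20 = 77.0 m.

77.0 m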